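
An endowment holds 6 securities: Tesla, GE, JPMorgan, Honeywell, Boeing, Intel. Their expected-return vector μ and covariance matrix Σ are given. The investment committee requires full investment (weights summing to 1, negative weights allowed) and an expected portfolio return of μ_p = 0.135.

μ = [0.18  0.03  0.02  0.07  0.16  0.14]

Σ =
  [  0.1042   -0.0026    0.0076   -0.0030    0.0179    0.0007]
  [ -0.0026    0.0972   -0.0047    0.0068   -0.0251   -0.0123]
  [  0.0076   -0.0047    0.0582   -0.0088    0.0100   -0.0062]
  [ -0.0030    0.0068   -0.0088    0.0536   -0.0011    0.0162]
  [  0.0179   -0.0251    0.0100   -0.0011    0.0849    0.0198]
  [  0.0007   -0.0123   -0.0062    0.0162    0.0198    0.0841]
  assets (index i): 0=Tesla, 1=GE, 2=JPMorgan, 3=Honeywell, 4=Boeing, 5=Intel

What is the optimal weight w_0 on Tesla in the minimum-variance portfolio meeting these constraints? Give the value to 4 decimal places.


0.2721

u=Σ⁻¹μ = [1.4910  0.8403  0.2375  0.9754  1.5120  1.2488]
v=Σ⁻¹𝟙 = [7.2452  13.9869  19.3277  17.8014  10.1276  9.4874]
a=μᵀu=0.783382  b=𝟙ᵀu=6.305055  c=𝟙ᵀv=77.976228  D=ac−b²=21.331454
λ₁=(c·0.135−b)/D = (77.976228·0.135−6.305055)/21.331454 = 0.197911
λ₂=(a−b·0.135)/D = (0.783382−6.305055·0.135)/21.331454 = -0.003178
w* = 0.197911·u + -0.003178·v:
  w_0 = 0.197911·1.4910 + -0.003178·7.2452 = 0.2721  (Tesla)
  w_1 = 0.197911·0.8403 + -0.003178·13.9869 = 0.1218  (GE)
  w_2 = 0.197911·0.2375 + -0.003178·19.3277 = -0.0144  (JPMorgan)
  w_3 = 0.197911·0.9754 + -0.003178·17.8014 = 0.1365  (Honeywell)
  w_4 = 0.197911·1.5120 + -0.003178·10.1276 = 0.2671  (Boeing)
  w_5 = 0.197911·1.2488 + -0.003178·9.4874 = 0.2170  (Intel)
Σw_i=1.0000  μᵀw=0.1350
σ²=wᵀΣw=λ₁·μ_p+λ₂ = 0.197911·0.135 + -0.003178 = 0.023540 ≈ 0.0235


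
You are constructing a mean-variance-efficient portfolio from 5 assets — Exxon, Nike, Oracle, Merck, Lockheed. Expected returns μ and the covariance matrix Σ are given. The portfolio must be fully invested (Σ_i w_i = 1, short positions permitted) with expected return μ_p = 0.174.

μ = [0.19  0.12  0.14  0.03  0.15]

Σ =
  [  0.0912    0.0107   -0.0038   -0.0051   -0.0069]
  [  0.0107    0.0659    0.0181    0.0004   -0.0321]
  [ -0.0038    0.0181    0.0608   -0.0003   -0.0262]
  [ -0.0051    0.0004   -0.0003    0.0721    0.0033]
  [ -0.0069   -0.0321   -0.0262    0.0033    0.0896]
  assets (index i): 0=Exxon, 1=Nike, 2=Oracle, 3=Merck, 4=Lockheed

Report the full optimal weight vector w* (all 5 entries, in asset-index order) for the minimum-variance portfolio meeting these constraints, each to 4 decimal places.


x=Σ⁻¹μ = [2.2484  2.3096  3.3223  0.4099  3.6311]
y=Σ⁻¹𝟙 = [12.3032  19.1303  22.3614  13.5825  25.0003]
a=μᵀx=1.726437  b=𝟙ᵀx=11.921361  c=𝟙ᵀy=92.377757  D=ac−b²=17.365546
λ₁=(c·0.174−b)/D = (92.377757·0.174−11.921361)/17.365546 = 0.239115
λ₂=(a−b·0.174)/D = (1.726437−11.921361·0.174)/17.365546 = -0.020033
w* = 0.239115·x + -0.020033·y:
  w_0 = 0.239115·2.2484 + -0.020033·12.3032 = 0.2912  (Exxon)
  w_1 = 0.239115·2.3096 + -0.020033·19.1303 = 0.1690  (Nike)
  w_2 = 0.239115·3.3223 + -0.020033·22.3614 = 0.3465  (Oracle)
  w_3 = 0.239115·0.4099 + -0.020033·13.5825 = -0.1741  (Merck)
  w_4 = 0.239115·3.6311 + -0.020033·25.0003 = 0.3674  (Lockheed)
Σw_i=1.0000  μᵀw=0.1740
σ²=wᵀΣw=λ₁·μ_p+λ₂ = 0.239115·0.174 + -0.020033 = 0.021573 ≈ 0.0216

0.2912  0.1690  0.3465  -0.1741  0.3674


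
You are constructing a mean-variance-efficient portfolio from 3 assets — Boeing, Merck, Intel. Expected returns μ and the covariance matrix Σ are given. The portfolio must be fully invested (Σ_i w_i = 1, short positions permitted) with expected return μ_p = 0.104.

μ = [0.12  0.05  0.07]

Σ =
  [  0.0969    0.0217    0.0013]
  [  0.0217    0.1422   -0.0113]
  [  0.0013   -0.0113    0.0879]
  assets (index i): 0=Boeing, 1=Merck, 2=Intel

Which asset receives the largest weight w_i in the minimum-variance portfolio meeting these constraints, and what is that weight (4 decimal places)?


Boeing (0.6831)

x=Σ⁻¹μ = [1.1745  0.2367  0.8094]
y=Σ⁻¹𝟙 = [8.6633  6.6723  12.1062]
a=μᵀx=0.209437  b=𝟙ᵀx=2.220645  c=𝟙ᵀy=27.441826  D=ac−b²=0.816075
λ₁=(c·0.104−b)/D = (27.441826·0.104−2.220645)/0.816075 = 0.776037
λ₂=(a−b·0.104)/D = (0.209437−2.220645·0.104)/0.816075 = -0.026358
w* = 0.776037·x + -0.026358·y:
  w_0 = 0.776037·1.1745 + -0.026358·8.6633 = 0.6831  (Boeing)
  w_1 = 0.776037·0.2367 + -0.026358·6.6723 = 0.0078  (Merck)
  w_2 = 0.776037·0.8094 + -0.026358·12.1062 = 0.3090  (Intel)
Σw_i=1.0000  μᵀw=0.1040
σ²=wᵀΣw=λ₁·μ_p+λ₂ = 0.776037·0.104 + -0.026358 = 0.054350 ≈ 0.0544


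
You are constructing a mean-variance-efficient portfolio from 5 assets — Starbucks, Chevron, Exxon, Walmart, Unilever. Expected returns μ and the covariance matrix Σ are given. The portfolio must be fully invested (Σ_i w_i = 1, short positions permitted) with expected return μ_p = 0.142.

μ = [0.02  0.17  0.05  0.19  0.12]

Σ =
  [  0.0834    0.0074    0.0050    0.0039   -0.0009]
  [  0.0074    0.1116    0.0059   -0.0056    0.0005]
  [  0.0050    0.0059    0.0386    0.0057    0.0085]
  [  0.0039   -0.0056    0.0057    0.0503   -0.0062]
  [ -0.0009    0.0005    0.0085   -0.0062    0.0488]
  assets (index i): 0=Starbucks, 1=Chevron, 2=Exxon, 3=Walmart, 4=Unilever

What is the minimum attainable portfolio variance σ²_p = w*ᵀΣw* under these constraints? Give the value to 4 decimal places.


0.0147

p=Σ⁻¹μ = [-0.0707  1.7492  -0.2811  4.3849  3.0458]
q=Σ⁻¹𝟙 = [9.5415  8.4454  15.7977  20.8146  20.4741]
a=μᵀp=1.480523  b=𝟙ᵀp=8.828105  c=𝟙ᵀq=75.073367  D=ac−b²=33.212376
λ₁=(c·0.142−b)/D = (75.073367·0.142−8.828105)/33.212376 = 0.055170
λ₂=(a−b·0.142)/D = (1.480523−8.828105·0.142)/33.212376 = 0.006833
w* = 0.055170·p + 0.006833·q:
  w_0 = 0.055170·-0.0707 + 0.006833·9.5415 = 0.0613  (Starbucks)
  w_1 = 0.055170·1.7492 + 0.006833·8.4454 = 0.1542  (Chevron)
  w_2 = 0.055170·-0.2811 + 0.006833·15.7977 = 0.0924  (Exxon)
  w_3 = 0.055170·4.3849 + 0.006833·20.8146 = 0.3841  (Walmart)
  w_4 = 0.055170·3.0458 + 0.006833·20.4741 = 0.3079  (Unilever)
Σw_i=1.0000  μᵀw=0.1420
σ²=wᵀΣw=λ₁·μ_p+λ₂ = 0.055170·0.142 + 0.006833 = 0.014667 ≈ 0.0147


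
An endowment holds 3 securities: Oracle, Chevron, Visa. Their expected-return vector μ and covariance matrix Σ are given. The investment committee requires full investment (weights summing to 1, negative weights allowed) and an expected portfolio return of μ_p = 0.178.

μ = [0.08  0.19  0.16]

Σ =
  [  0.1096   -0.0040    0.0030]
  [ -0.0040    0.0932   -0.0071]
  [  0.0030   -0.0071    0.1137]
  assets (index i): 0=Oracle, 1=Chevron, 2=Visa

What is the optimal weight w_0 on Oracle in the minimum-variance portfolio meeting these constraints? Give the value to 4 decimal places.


u=Σ⁻¹μ = [0.7681  2.1877  1.5236]
v=Σ⁻¹𝟙 = [9.3018  11.8365  9.2888]
a=μᵀu=0.720869  b=𝟙ᵀu=4.479275  c=𝟙ᵀv=30.427047  D=ac−b²=1.869991
λ₁=(c·0.178−b)/D = (30.427047·0.178−4.479275)/1.869991 = 0.500932
λ₂=(a−b·0.178)/D = (0.720869−4.479275·0.178)/1.869991 = -0.040879
w* = 0.500932·u + -0.040879·v:
  w_0 = 0.500932·0.7681 + -0.040879·9.3018 = 0.0045  (Oracle)
  w_1 = 0.500932·2.1877 + -0.040879·11.8365 = 0.6120  (Chevron)
  w_2 = 0.500932·1.5236 + -0.040879·9.2888 = 0.3835  (Visa)
Σw_i=1.0000  μᵀw=0.1780
σ²=wᵀΣw=λ₁·μ_p+λ₂ = 0.500932·0.178 + -0.040879 = 0.048287 ≈ 0.0483

0.0045


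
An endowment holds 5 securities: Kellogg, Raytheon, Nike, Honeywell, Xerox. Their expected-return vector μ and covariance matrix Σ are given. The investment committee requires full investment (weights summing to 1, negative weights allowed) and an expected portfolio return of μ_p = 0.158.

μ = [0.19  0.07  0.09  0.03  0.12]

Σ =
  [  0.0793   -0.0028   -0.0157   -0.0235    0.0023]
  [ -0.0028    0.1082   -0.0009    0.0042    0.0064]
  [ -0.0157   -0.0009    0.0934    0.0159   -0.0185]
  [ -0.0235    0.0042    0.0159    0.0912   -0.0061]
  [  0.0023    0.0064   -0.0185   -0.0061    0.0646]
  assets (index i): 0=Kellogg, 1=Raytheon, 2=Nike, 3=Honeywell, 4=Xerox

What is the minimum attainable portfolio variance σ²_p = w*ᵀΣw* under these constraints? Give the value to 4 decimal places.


x=Σ⁻¹μ = [2.9699  0.5677  1.7659  0.9132  2.2876]
y=Σ⁻¹𝟙 = [19.6331  8.1565  15.5764  14.2556  19.7797]
a=μᵀx=1.064861  b=𝟙ᵀx=8.504339  c=𝟙ᵀy=77.401203  D=ac−b²=10.097746
λ₁=(c·0.158−b)/D = (77.401203·0.158−8.504339)/10.097746 = 0.368899
λ₂=(a−b·0.158)/D = (1.064861−8.504339·0.158)/10.097746 = -0.027613
w* = 0.368899·x + -0.027613·y:
  w_0 = 0.368899·2.9699 + -0.027613·19.6331 = 0.5535  (Kellogg)
  w_1 = 0.368899·0.5677 + -0.027613·8.1565 = -0.0158  (Raytheon)
  w_2 = 0.368899·1.7659 + -0.027613·15.5764 = 0.2213  (Nike)
  w_3 = 0.368899·0.9132 + -0.027613·14.2556 = -0.0568  (Honeywell)
  w_4 = 0.368899·2.2876 + -0.027613·19.7797 = 0.2977  (Xerox)
Σw_i=1.0000  μᵀw=0.1580
σ²=wᵀΣw=λ₁·μ_p+λ₂ = 0.368899·0.158 + -0.027613 = 0.030674 ≈ 0.0307

0.0307


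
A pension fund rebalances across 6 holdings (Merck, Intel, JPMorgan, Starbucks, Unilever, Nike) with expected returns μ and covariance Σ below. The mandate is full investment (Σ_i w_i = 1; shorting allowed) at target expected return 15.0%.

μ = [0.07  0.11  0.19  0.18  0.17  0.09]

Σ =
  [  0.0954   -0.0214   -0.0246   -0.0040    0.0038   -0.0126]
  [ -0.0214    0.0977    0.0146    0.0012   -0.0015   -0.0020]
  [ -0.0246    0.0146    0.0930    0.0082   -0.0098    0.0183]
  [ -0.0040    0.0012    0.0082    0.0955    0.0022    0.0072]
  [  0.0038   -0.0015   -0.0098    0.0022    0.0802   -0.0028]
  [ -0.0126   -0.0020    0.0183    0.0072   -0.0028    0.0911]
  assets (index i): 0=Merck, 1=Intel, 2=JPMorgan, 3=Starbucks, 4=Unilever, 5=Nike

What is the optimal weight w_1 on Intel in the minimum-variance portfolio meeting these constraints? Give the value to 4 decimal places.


0.1103

g=Σ⁻¹μ = [1.6522  1.1820  2.2504  1.6373  2.3192  0.7322]
h=Σ⁻¹𝟙 = [17.6833  12.6519  11.9107  8.8893  13.4639  11.0191]
a=μᵀg=1.428120  b=𝟙ᵀg=9.773231  c=𝟙ᵀh=75.618270  D=ac−b²=12.475893
λ₁=(c·0.150−b)/D = (75.618270·0.150−9.773231)/12.475893 = 0.125803
λ₂=(a−b·0.150)/D = (1.428120−9.773231·0.150)/12.475893 = -0.003035
w* = 0.125803·g + -0.003035·h:
  w_0 = 0.125803·1.6522 + -0.003035·17.6833 = 0.1542  (Merck)
  w_1 = 0.125803·1.1820 + -0.003035·12.6519 = 0.1103  (Intel)
  w_2 = 0.125803·2.2504 + -0.003035·11.9107 = 0.2470  (JPMorgan)
  w_3 = 0.125803·1.6373 + -0.003035·8.8893 = 0.1790  (Starbucks)
  w_4 = 0.125803·2.3192 + -0.003035·13.4639 = 0.2509  (Unilever)
  w_5 = 0.125803·0.7322 + -0.003035·11.0191 = 0.0587  (Nike)
Σw_i=1.0000  μᵀw=0.1500
σ²=wᵀΣw=λ₁·μ_p+λ₂ = 0.125803·0.150 + -0.003035 = 0.015835 ≈ 0.0158


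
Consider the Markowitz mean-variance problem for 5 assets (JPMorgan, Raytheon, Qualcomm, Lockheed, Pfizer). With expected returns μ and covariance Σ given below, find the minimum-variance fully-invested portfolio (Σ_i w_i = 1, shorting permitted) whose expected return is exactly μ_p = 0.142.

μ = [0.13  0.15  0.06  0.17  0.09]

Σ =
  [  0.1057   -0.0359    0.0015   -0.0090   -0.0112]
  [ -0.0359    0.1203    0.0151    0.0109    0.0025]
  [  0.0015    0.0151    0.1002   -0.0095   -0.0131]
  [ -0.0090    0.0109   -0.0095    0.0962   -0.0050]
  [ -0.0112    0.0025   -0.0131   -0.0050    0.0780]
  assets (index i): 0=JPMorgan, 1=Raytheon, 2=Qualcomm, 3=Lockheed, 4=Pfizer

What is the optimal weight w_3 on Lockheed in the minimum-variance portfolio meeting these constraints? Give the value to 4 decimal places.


x=Σ⁻¹μ = [2.0930  1.5693  0.7311  1.9432  1.6514]
y=Σ⁻¹𝟙 = [15.6313  9.9784  11.7487  12.7986  17.5388]
a=μᵀx=1.030318  b=𝟙ᵀx=7.988001  c=𝟙ᵀy=67.695791  D=ac−b²=5.940048
λ₁=(c·0.142−b)/D = (67.695791·0.142−7.988001)/5.940048 = 0.273533
λ₂=(a−b·0.142)/D = (1.030318−7.988001·0.142)/5.940048 = -0.017505
w* = 0.273533·x + -0.017505·y:
  w_0 = 0.273533·2.0930 + -0.017505·15.6313 = 0.2989  (JPMorgan)
  w_1 = 0.273533·1.5693 + -0.017505·9.9784 = 0.2546  (Raytheon)
  w_2 = 0.273533·0.7311 + -0.017505·11.7487 = -0.0057  (Qualcomm)
  w_3 = 0.273533·1.9432 + -0.017505·12.7986 = 0.3075  (Lockheed)
  w_4 = 0.273533·1.6514 + -0.017505·17.5388 = 0.1447  (Pfizer)
Σw_i=1.0000  μᵀw=0.1420
σ²=wᵀΣw=λ₁·μ_p+λ₂ = 0.273533·0.142 + -0.017505 = 0.021337 ≈ 0.0213

0.3075


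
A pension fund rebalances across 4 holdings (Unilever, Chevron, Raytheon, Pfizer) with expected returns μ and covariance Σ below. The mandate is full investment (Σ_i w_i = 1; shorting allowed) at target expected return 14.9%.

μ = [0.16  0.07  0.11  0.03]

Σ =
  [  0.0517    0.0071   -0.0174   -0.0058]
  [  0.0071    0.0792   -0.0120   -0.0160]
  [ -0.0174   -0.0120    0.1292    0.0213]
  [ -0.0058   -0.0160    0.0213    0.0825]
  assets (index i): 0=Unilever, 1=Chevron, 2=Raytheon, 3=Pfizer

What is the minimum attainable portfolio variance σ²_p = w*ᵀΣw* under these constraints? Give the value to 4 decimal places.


0.0309

p=Σ⁻¹μ = [3.4718  0.8610  1.3277  0.4319]
q=Σ⁻¹𝟙 = [22.1614  14.9628  9.7977  14.0515]
a=μᵀp=0.774774  b=𝟙ᵀp=6.092507  c=𝟙ᵀq=60.973353  D=ac−b²=10.121941
λ₁=(c·0.149−b)/D = (60.973353·0.149−6.092507)/10.121941 = 0.295647
λ₂=(a−b·0.149)/D = (0.774774−6.092507·0.149)/10.121941 = -0.013141
w* = 0.295647·p + -0.013141·q:
  w_0 = 0.295647·3.4718 + -0.013141·22.1614 = 0.7352  (Unilever)
  w_1 = 0.295647·0.8610 + -0.013141·14.9628 = 0.0579  (Chevron)
  w_2 = 0.295647·1.3277 + -0.013141·9.7977 = 0.2638  (Raytheon)
  w_3 = 0.295647·0.4319 + -0.013141·14.0515 = -0.0570  (Pfizer)
Σw_i=1.0000  μᵀw=0.1490
σ²=wᵀΣw=λ₁·μ_p+λ₂ = 0.295647·0.149 + -0.013141 = 0.030911 ≈ 0.0309


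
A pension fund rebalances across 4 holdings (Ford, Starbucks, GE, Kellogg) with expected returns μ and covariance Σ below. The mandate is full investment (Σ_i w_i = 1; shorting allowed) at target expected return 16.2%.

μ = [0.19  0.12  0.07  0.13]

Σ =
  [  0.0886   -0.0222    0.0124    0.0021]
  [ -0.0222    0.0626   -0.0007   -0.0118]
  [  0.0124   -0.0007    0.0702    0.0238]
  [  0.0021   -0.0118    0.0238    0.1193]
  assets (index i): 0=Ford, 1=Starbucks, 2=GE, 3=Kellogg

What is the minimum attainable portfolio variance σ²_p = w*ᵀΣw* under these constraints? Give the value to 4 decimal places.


0.0250

g=Σ⁻¹μ = [2.9064  3.2015  0.0603  1.3432]
h=Σ⁻¹𝟙 = [15.6836  23.2664  8.7715  8.6575]
a=μᵀg=1.115221  b=𝟙ᵀg=7.511333  c=𝟙ᵀh=56.379020  D=ac−b²=6.454937
λ₁=(c·0.162−b)/D = (56.379020·0.162−7.511333)/6.454937 = 0.251291
λ₂=(a−b·0.162)/D = (1.115221−7.511333·0.162)/6.454937 = -0.015742
w* = 0.251291·g + -0.015742·h:
  w_0 = 0.251291·2.9064 + -0.015742·15.6836 = 0.4834  (Ford)
  w_1 = 0.251291·3.2015 + -0.015742·23.2664 = 0.4382  (Starbucks)
  w_2 = 0.251291·0.0603 + -0.015742·8.7715 = -0.1229  (GE)
  w_3 = 0.251291·1.3432 + -0.015742·8.6575 = 0.2012  (Kellogg)
Σw_i=1.0000  μᵀw=0.1620
σ²=wᵀΣw=λ₁·μ_p+λ₂ = 0.251291·0.162 + -0.015742 = 0.024967 ≈ 0.0250


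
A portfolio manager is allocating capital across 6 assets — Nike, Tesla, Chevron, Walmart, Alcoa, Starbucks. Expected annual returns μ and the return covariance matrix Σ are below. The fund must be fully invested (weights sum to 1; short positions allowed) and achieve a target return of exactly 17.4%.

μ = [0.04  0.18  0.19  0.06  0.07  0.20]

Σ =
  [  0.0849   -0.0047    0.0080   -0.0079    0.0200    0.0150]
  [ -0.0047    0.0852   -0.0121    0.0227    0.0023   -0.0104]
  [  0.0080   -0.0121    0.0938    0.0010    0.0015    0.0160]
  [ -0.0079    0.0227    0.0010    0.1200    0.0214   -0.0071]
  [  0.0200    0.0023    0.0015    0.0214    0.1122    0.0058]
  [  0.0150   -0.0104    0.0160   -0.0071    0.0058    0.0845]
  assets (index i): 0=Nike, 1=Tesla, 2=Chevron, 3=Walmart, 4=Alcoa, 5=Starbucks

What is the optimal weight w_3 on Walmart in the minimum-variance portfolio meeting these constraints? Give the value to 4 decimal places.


0.0270

u=Σ⁻¹μ = [-0.0733  2.6487  1.9729  0.0374  0.4299  2.3059]
v=Σ⁻¹𝟙 = [9.1344  13.1041  9.6949  6.0461  5.2088  10.1404]
a=μᵀu=1.342219  b=𝟙ᵀu=7.321615  c=𝟙ᵀv=53.328761  D=ac−b²=17.972841
λ₁=(c·0.174−b)/D = (53.328761·0.174−7.321615)/17.972841 = 0.108919
λ₂=(a−b·0.174)/D = (1.342219−7.321615·0.174)/17.972841 = 0.003798
w* = 0.108919·u + 0.003798·v:
  w_0 = 0.108919·-0.0733 + 0.003798·9.1344 = 0.0267  (Nike)
  w_1 = 0.108919·2.6487 + 0.003798·13.1041 = 0.3383  (Tesla)
  w_2 = 0.108919·1.9729 + 0.003798·9.6949 = 0.2517  (Chevron)
  w_3 = 0.108919·0.0374 + 0.003798·6.0461 = 0.0270  (Walmart)
  w_4 = 0.108919·0.4299 + 0.003798·5.2088 = 0.0666  (Alcoa)
  w_5 = 0.108919·2.3059 + 0.003798·10.1404 = 0.2897  (Starbucks)
Σw_i=1.0000  μᵀw=0.1740
σ²=wᵀΣw=λ₁·μ_p+λ₂ = 0.108919·0.174 + 0.003798 = 0.022750 ≈ 0.0227


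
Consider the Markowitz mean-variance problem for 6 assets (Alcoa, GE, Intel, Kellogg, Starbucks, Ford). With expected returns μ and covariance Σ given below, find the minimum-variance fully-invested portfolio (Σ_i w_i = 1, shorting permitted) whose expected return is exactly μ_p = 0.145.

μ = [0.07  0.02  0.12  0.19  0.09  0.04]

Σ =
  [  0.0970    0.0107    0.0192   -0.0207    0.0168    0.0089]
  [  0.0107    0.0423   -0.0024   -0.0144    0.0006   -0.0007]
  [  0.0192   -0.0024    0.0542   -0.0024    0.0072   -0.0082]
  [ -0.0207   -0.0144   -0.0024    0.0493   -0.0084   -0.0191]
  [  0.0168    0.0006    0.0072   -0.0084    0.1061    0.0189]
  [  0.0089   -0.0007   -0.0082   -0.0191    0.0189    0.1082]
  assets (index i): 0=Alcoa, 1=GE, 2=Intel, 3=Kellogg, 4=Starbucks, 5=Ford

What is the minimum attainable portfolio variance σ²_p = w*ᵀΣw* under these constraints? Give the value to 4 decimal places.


0.0153

x=Σ⁻¹μ = [0.9697  2.3133  2.3340  5.7023  0.7324  1.3604]
y=Σ⁻¹𝟙 = [8.6425  37.6508  20.6167  43.6098  6.8992  16.8304]
a=μᵀx=1.597981  b=𝟙ᵀx=13.412004  c=𝟙ᵀy=134.249387  D=ac−b²=34.646173
λ₁=(c·0.145−b)/D = (134.249387·0.145−13.412004)/34.646173 = 0.174742
λ₂=(a−b·0.145)/D = (1.597981−13.412004·0.145)/34.646173 = -0.010009
w* = 0.174742·x + -0.010009·y:
  w_0 = 0.174742·0.9697 + -0.010009·8.6425 = 0.0829  (Alcoa)
  w_1 = 0.174742·2.3133 + -0.010009·37.6508 = 0.0274  (GE)
  w_2 = 0.174742·2.3340 + -0.010009·20.6167 = 0.2015  (Intel)
  w_3 = 0.174742·5.7023 + -0.010009·43.6098 = 0.5600  (Kellogg)
  w_4 = 0.174742·0.7324 + -0.010009·6.8992 = 0.0589  (Starbucks)
  w_5 = 0.174742·1.3604 + -0.010009·16.8304 = 0.0693  (Ford)
Σw_i=1.0000  μᵀw=0.1450
σ²=wᵀΣw=λ₁·μ_p+λ₂ = 0.174742·0.145 + -0.010009 = 0.015329 ≈ 0.0153


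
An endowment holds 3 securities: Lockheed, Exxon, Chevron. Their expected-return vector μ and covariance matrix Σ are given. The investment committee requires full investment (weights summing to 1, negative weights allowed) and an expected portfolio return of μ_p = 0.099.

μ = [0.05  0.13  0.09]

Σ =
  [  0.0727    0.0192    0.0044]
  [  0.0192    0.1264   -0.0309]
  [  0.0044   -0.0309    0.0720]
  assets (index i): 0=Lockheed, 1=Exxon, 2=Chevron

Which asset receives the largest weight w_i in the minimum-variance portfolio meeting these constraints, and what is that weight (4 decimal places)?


g=Σ⁻¹μ = [0.1908  1.4549  1.8627]
h=Σ⁻¹𝟙 = [9.8175  10.8021  17.9248]
a=μᵀg=0.366317  b=𝟙ᵀg=3.508376  c=𝟙ᵀh=38.544369  D=ac−b²=1.810742
λ₁=(c·0.099−b)/D = (38.544369·0.099−3.508376)/1.810742 = 0.169829
λ₂=(a−b·0.099)/D = (0.366317−3.508376·0.099)/1.810742 = 0.010486
w* = 0.169829·g + 0.010486·h:
  w_0 = 0.169829·0.1908 + 0.010486·9.8175 = 0.1353  (Lockheed)
  w_1 = 0.169829·1.4549 + 0.010486·10.8021 = 0.3603  (Exxon)
  w_2 = 0.169829·1.8627 + 0.010486·17.9248 = 0.5043  (Chevron)
Σw_i=1.0000  μᵀw=0.0990
σ²=wᵀΣw=λ₁·μ_p+λ₂ = 0.169829·0.099 + 0.010486 = 0.027299 ≈ 0.0273

Chevron (0.5043)


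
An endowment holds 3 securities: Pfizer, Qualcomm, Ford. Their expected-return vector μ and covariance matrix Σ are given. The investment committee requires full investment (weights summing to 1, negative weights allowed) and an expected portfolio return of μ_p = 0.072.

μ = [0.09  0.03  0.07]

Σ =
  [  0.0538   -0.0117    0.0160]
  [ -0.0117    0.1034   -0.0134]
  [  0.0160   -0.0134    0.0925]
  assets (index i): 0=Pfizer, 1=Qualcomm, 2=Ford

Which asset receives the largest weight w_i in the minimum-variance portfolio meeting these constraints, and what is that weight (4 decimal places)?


Pfizer (0.5598)

u=Σ⁻¹μ = [1.6267  0.5461  0.5545]
v=Σ⁻¹𝟙 = [18.5966  13.0037  9.4779]
a=μᵀu=0.201600  b=𝟙ᵀu=2.727258  c=𝟙ᵀv=41.078199  D=ac−b²=0.843426
λ₁=(c·0.072−b)/D = (41.078199·0.072−2.727258)/0.843426 = 0.273139
λ₂=(a−b·0.072)/D = (0.201600−2.727258·0.072)/0.843426 = 0.006210
w* = 0.273139·u + 0.006210·v:
  w_0 = 0.273139·1.6267 + 0.006210·18.5966 = 0.5598  (Pfizer)
  w_1 = 0.273139·0.5461 + 0.006210·13.0037 = 0.2299  (Qualcomm)
  w_2 = 0.273139·0.5545 + 0.006210·9.4779 = 0.2103  (Ford)
Σw_i=1.0000  μᵀw=0.0720
σ²=wᵀΣw=λ₁·μ_p+λ₂ = 0.273139·0.072 + 0.006210 = 0.025876 ≈ 0.0259


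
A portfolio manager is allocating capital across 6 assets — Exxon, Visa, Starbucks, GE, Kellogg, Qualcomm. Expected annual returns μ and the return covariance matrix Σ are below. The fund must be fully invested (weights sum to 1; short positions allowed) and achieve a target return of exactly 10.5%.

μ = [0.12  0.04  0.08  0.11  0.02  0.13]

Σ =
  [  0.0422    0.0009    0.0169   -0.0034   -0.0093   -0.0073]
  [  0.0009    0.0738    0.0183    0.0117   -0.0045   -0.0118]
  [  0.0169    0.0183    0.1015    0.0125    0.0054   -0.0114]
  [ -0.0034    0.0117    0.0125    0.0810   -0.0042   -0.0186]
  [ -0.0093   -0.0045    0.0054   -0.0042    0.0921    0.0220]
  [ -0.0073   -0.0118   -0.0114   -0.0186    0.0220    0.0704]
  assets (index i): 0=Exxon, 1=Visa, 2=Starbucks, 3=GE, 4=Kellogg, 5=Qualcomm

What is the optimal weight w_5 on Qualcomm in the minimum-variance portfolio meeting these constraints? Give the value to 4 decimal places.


p=Σ⁻¹μ = [3.4164  0.5888  0.1846  2.0473  -0.0132  2.8744]
q=Σ⁻¹𝟙 = [29.7712  14.0238  2.1646  16.6345  10.1100  21.2282]
a=μᵀp=1.046901  b=𝟙ᵀp=9.098326  c=𝟙ᵀq=93.932354  D=ac−b²=15.558376
λ₁=(c·0.105−b)/D = (93.932354·0.105−9.098326)/15.558376 = 0.049142
λ₂=(a−b·0.105)/D = (1.046901−9.098326·0.105)/15.558376 = 0.005886
w* = 0.049142·p + 0.005886·q:
  w_0 = 0.049142·3.4164 + 0.005886·29.7712 = 0.3431  (Exxon)
  w_1 = 0.049142·0.5888 + 0.005886·14.0238 = 0.1115  (Visa)
  w_2 = 0.049142·0.1846 + 0.005886·2.1646 = 0.0218  (Starbucks)
  w_3 = 0.049142·2.0473 + 0.005886·16.6345 = 0.1985  (GE)
  w_4 = 0.049142·-0.0132 + 0.005886·10.1100 = 0.0589  (Kellogg)
  w_5 = 0.049142·2.8744 + 0.005886·21.2282 = 0.2662  (Qualcomm)
Σw_i=1.0000  μᵀw=0.1050
σ²=wᵀΣw=λ₁·μ_p+λ₂ = 0.049142·0.105 + 0.005886 = 0.011046 ≈ 0.0110

0.2662


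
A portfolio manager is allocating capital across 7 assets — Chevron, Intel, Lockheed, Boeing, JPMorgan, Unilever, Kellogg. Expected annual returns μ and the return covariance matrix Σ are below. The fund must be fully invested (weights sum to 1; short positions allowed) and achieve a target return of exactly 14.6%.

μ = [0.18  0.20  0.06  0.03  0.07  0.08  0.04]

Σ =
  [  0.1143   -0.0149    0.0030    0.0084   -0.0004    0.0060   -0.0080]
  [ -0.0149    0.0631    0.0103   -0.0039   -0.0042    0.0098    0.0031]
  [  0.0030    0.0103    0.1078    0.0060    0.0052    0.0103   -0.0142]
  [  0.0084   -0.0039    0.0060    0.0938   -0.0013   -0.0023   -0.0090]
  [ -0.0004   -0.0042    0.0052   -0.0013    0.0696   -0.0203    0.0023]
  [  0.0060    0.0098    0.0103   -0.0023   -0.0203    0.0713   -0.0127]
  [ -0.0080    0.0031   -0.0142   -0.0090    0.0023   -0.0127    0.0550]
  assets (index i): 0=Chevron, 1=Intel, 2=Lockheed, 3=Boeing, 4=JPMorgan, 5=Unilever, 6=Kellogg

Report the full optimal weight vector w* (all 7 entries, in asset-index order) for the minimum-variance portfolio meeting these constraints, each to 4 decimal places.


u=Σ⁻¹μ = [2.0265  3.5337  0.1074  0.4327  1.5127  1.0927  1.1104]
v=Σ⁻¹𝟙 = [10.3422  14.6511  7.4122  13.2541  20.2591  21.0682  26.9605]
a=μᵀu=1.328664  b=𝟙ᵀu=9.816182  c=𝟙ᵀv=113.947359  D=ac−b²=55.040368
λ₁=(c·0.146−b)/D = (113.947359·0.146−9.816182)/55.040368 = 0.123911
λ₂=(a−b·0.146)/D = (1.328664−9.816182·0.146)/55.040368 = -0.001899
w* = 0.123911·u + -0.001899·v:
  w_0 = 0.123911·2.0265 + -0.001899·10.3422 = 0.2315  (Chevron)
  w_1 = 0.123911·3.5337 + -0.001899·14.6511 = 0.4101  (Intel)
  w_2 = 0.123911·0.1074 + -0.001899·7.4122 = -0.0008  (Lockheed)
  w_3 = 0.123911·0.4327 + -0.001899·13.2541 = 0.0285  (Boeing)
  w_4 = 0.123911·1.5127 + -0.001899·20.2591 = 0.1490  (JPMorgan)
  w_5 = 0.123911·1.0927 + -0.001899·21.0682 = 0.0954  (Unilever)
  w_6 = 0.123911·1.1104 + -0.001899·26.9605 = 0.0864  (Kellogg)
Σw_i=1.0000  μᵀw=0.1460
σ²=wᵀΣw=λ₁·μ_p+λ₂ = 0.123911·0.146 + -0.001899 = 0.016192 ≈ 0.0162

0.2315  0.4101  -0.0008  0.0285  0.1490  0.0954  0.0864


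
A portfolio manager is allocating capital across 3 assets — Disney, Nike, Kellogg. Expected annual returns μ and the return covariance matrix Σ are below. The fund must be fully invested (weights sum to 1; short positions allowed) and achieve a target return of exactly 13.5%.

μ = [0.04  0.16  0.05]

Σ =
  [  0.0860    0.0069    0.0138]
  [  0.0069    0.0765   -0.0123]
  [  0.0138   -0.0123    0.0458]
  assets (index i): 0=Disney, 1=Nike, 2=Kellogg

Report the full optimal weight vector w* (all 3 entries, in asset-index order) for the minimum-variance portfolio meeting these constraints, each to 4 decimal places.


p=Σ⁻¹μ = [-0.0024  2.3697  1.7288]
q=Σ⁻¹𝟙 = [6.4115  16.4018  24.3071]
a=μᵀp=0.465495  b=𝟙ᵀp=4.096101  c=𝟙ᵀq=47.120366  D=ac−b²=5.156275
λ₁=(c·0.135−b)/D = (47.120366·0.135−4.096101)/5.156275 = 0.439299
λ₂=(a−b·0.135)/D = (0.465495−4.096101·0.135)/5.156275 = -0.016965
w* = 0.439299·p + -0.016965·q:
  w_0 = 0.439299·-0.0024 + -0.016965·6.4115 = -0.1098  (Disney)
  w_1 = 0.439299·2.3697 + -0.016965·16.4018 = 0.7627  (Nike)
  w_2 = 0.439299·1.7288 + -0.016965·24.3071 = 0.3471  (Kellogg)
Σw_i=1.0000  μᵀw=0.1350
σ²=wᵀΣw=λ₁·μ_p+λ₂ = 0.439299·0.135 + -0.016965 = 0.042340 ≈ 0.0423

-0.1098  0.7627  0.3471


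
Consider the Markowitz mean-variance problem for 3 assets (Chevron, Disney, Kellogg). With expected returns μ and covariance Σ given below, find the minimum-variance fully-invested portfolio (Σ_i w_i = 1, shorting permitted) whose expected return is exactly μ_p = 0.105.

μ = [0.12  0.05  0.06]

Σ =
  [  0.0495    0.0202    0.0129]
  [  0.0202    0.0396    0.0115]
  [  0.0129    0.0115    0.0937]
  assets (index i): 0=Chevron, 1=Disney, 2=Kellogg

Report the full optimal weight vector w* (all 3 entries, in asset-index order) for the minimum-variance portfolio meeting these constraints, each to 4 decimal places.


0.7661  0.0967  0.1372

u=Σ⁻¹μ = [2.3534  -0.0308  0.3201]
v=Σ⁻¹𝟙 = [11.2466  17.4893  6.9775]
a=μᵀu=0.300074  b=𝟙ᵀu=2.642706  c=𝟙ᵀv=35.713418  D=ac−b²=3.732758
λ₁=(c·0.105−b)/D = (35.713418·0.105−2.642706)/3.732758 = 0.296618
λ₂=(a−b·0.105)/D = (0.300074−2.642706·0.105)/3.732758 = 0.006052
w* = 0.296618·u + 0.006052·v:
  w_0 = 0.296618·2.3534 + 0.006052·11.2466 = 0.7661  (Chevron)
  w_1 = 0.296618·-0.0308 + 0.006052·17.4893 = 0.0967  (Disney)
  w_2 = 0.296618·0.3201 + 0.006052·6.9775 = 0.1372  (Kellogg)
Σw_i=1.0000  μᵀw=0.1050
σ²=wᵀΣw=λ₁·μ_p+λ₂ = 0.296618·0.105 + 0.006052 = 0.037197 ≈ 0.0372


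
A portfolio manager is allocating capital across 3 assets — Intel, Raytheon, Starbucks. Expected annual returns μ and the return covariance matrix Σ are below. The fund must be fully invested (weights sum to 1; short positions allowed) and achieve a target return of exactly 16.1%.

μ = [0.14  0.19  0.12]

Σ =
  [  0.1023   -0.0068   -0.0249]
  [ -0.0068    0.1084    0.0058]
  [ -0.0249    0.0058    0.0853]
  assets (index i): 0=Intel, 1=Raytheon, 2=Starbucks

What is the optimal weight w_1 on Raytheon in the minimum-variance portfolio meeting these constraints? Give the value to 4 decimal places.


g=Σ⁻¹μ = [1.9372  1.7752  1.8516]
h=Σ⁻¹𝟙 = [14.0941  9.2956  15.2055]
a=μᵀg=0.830690  b=𝟙ᵀg=5.564007  c=𝟙ᵀh=38.595246  D=ac−b²=1.102522
λ₁=(c·0.161−b)/D = (38.595246·0.161−5.564007)/1.102522 = 0.589401
λ₂=(a−b·0.161)/D = (0.830690−5.564007·0.161)/1.102522 = -0.059060
w* = 0.589401·g + -0.059060·h:
  w_0 = 0.589401·1.9372 + -0.059060·14.0941 = 0.3094  (Intel)
  w_1 = 0.589401·1.7752 + -0.059060·9.2956 = 0.4973  (Raytheon)
  w_2 = 0.589401·1.8516 + -0.059060·15.2055 = 0.1933  (Starbucks)
Σw_i=1.0000  μᵀw=0.1610
σ²=wᵀΣw=λ₁·μ_p+λ₂ = 0.589401·0.161 + -0.059060 = 0.035834 ≈ 0.0358

0.4973


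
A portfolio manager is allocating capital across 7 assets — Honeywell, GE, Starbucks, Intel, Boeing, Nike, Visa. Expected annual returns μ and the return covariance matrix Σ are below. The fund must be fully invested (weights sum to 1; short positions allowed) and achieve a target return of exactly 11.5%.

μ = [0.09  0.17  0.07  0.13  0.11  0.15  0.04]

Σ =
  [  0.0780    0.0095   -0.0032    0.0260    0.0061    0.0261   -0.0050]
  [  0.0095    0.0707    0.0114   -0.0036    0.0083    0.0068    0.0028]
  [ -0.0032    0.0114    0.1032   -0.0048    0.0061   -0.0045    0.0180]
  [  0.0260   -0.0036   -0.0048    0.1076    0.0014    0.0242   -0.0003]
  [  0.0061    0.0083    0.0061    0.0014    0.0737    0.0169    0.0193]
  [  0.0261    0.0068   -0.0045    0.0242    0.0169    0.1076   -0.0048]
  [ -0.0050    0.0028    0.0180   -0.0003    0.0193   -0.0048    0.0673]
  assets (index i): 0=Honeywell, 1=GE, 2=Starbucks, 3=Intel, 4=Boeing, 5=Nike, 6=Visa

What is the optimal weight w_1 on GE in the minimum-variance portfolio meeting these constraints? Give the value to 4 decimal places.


0.2492

x=Σ⁻¹μ = [0.2162  2.1586  0.4423  1.0447  0.9268  0.8522  0.2020]
y=Σ⁻¹𝟙 = [8.1200  10.5623  6.8772  6.8454  6.8614  4.8440  11.5916]
a=μᵀx=0.791045  b=𝟙ᵀx=5.842719  c=𝟙ᵀy=55.701921  D=ac−b²=9.925340
λ₁=(c·0.115−b)/D = (55.701921·0.115−5.842719)/9.925340 = 0.056724
λ₂=(a−b·0.115)/D = (0.791045−5.842719·0.115)/9.925340 = 0.012003
w* = 0.056724·x + 0.012003·y:
  w_0 = 0.056724·0.2162 + 0.012003·8.1200 = 0.1097  (Honeywell)
  w_1 = 0.056724·2.1586 + 0.012003·10.5623 = 0.2492  (GE)
  w_2 = 0.056724·0.4423 + 0.012003·6.8772 = 0.1076  (Starbucks)
  w_3 = 0.056724·1.0447 + 0.012003·6.8454 = 0.1414  (Intel)
  w_4 = 0.056724·0.9268 + 0.012003·6.8614 = 0.1349  (Boeing)
  w_5 = 0.056724·0.8522 + 0.012003·4.8440 = 0.1065  (Nike)
  w_6 = 0.056724·0.2020 + 0.012003·11.5916 = 0.1506  (Visa)
Σw_i=1.0000  μᵀw=0.1150
σ²=wᵀΣw=λ₁·μ_p+λ₂ = 0.056724·0.115 + 0.012003 = 0.018526 ≈ 0.0185


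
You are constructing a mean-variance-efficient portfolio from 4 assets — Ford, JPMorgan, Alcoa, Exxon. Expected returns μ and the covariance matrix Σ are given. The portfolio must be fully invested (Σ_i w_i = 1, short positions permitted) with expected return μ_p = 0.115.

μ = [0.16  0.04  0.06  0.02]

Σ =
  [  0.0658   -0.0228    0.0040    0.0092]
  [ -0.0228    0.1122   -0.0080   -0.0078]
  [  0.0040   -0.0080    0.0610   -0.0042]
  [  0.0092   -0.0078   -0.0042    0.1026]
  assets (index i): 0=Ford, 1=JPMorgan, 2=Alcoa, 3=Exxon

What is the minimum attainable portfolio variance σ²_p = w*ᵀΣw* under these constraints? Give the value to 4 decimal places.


0.0250

x=Σ⁻¹μ = [2.7041  0.9775  0.9390  0.0652]
y=Σ⁻¹𝟙 = [17.7360  14.4814  17.8172  9.9865]
a=μᵀx=0.529401  b=𝟙ᵀx=4.685786  c=𝟙ᵀy=60.021179  D=ac−b²=9.818675
λ₁=(c·0.115−b)/D = (60.021179·0.115−4.685786)/9.818675 = 0.225759
λ₂=(a−b·0.115)/D = (0.529401−4.685786·0.115)/9.818675 = -0.000964
w* = 0.225759·x + -0.000964·y:
  w_0 = 0.225759·2.7041 + -0.000964·17.7360 = 0.5934  (Ford)
  w_1 = 0.225759·0.9775 + -0.000964·14.4814 = 0.2067  (JPMorgan)
  w_2 = 0.225759·0.9390 + -0.000964·17.8172 = 0.1948  (Alcoa)
  w_3 = 0.225759·0.0652 + -0.000964·9.9865 = 0.0051  (Exxon)
Σw_i=1.0000  μᵀw=0.1150
σ²=wᵀΣw=λ₁·μ_p+λ₂ = 0.225759·0.115 + -0.000964 = 0.024998 ≈ 0.0250


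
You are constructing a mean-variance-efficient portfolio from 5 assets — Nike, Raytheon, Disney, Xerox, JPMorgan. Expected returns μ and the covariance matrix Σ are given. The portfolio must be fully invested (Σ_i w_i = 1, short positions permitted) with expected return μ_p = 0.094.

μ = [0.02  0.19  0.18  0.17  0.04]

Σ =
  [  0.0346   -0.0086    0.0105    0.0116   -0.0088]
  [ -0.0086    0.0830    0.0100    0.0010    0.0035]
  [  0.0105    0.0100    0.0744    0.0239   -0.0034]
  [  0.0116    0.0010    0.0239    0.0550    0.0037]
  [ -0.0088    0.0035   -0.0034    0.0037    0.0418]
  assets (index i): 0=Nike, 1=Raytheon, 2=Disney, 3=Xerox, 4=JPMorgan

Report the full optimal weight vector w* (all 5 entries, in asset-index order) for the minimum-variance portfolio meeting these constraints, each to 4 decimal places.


0.2999  0.1891  0.1015  0.1341  0.2754

u=Σ⁻¹μ = [0.0428  2.0668  1.3998  2.3893  0.6952]
v=Σ⁻¹𝟙 = [36.3400  13.7330  6.0620  5.5869  30.4226]
a=μᵀu=1.079499  b=𝟙ᵀu=6.593897  c=𝟙ᵀv=92.144478  D=ac−b²=55.990433
λ₁=(c·0.094−b)/D = (92.144478·0.094−6.593897)/55.990433 = 0.036929
λ₂=(a−b·0.094)/D = (1.079499−6.593897·0.094)/55.990433 = 0.008210
w* = 0.036929·u + 0.008210·v:
  w_0 = 0.036929·0.0428 + 0.008210·36.3400 = 0.2999  (Nike)
  w_1 = 0.036929·2.0668 + 0.008210·13.7330 = 0.1891  (Raytheon)
  w_2 = 0.036929·1.3998 + 0.008210·6.0620 = 0.1015  (Disney)
  w_3 = 0.036929·2.3893 + 0.008210·5.5869 = 0.1341  (Xerox)
  w_4 = 0.036929·0.6952 + 0.008210·30.4226 = 0.2754  (JPMorgan)
Σw_i=1.0000  μᵀw=0.0940
σ²=wᵀΣw=λ₁·μ_p+λ₂ = 0.036929·0.094 + 0.008210 = 0.011681 ≈ 0.0117


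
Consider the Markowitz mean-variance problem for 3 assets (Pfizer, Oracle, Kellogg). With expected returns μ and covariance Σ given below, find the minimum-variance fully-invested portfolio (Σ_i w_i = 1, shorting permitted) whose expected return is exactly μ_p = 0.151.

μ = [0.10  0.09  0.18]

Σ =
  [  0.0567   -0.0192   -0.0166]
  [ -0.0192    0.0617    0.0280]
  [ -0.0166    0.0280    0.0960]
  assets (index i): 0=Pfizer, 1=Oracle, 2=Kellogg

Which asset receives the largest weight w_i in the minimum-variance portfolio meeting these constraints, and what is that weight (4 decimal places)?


Kellogg (0.6332)

x=Σ⁻¹μ = [2.8249  1.4582  1.9382]
y=Σ⁻¹𝟙 = [27.2697  20.5457  9.1396]
a=μᵀx=0.762593  b=𝟙ᵀx=6.221210  c=𝟙ᵀy=56.955033  D=ac−b²=4.730047
λ₁=(c·0.151−b)/D = (56.955033·0.151−6.221210)/4.730047 = 0.502955
λ₂=(a−b·0.151)/D = (0.762593−6.221210·0.151)/4.730047 = -0.037380
w* = 0.502955·x + -0.037380·y:
  w_0 = 0.502955·2.8249 + -0.037380·27.2697 = 0.4014  (Pfizer)
  w_1 = 0.502955·1.4582 + -0.037380·20.5457 = -0.0346  (Oracle)
  w_2 = 0.502955·1.9382 + -0.037380·9.1396 = 0.6332  (Kellogg)
Σw_i=1.0000  μᵀw=0.1510
σ²=wᵀΣw=λ₁·μ_p+λ₂ = 0.502955·0.151 + -0.037380 = 0.038566 ≈ 0.0386


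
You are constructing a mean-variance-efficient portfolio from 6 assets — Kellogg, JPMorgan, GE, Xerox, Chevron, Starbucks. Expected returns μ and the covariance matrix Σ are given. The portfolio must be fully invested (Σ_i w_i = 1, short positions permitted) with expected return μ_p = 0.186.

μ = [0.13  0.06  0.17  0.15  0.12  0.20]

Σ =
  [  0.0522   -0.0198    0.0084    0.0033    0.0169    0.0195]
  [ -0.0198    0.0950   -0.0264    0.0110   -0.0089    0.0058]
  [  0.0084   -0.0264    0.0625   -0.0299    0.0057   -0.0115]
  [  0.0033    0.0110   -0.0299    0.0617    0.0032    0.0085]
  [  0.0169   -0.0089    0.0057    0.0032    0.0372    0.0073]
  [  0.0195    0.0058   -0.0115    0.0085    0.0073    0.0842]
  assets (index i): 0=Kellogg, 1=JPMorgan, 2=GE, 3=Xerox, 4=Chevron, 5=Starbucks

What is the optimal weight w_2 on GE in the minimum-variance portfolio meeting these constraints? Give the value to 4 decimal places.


0.4930

u=Σ⁻¹μ = [0.5645  1.8727  5.8620  4.5017  1.6774  2.3163]
v=Σ⁻¹𝟙 = [10.5337  20.7896  36.5652  27.5556  17.3878  8.7097]
a=μᵀu=2.522098  b=𝟙ᵀu=16.794666  c=𝟙ᵀv=121.541656  D=ac−b²=24.479114
λ₁=(c·0.186−b)/D = (121.541656·0.186−16.794666)/24.479114 = 0.237430
λ₂=(a−b·0.186)/D = (2.522098−16.794666·0.186)/24.479114 = -0.024581
w* = 0.237430·u + -0.024581·v:
  w_0 = 0.237430·0.5645 + -0.024581·10.5337 = -0.1249  (Kellogg)
  w_1 = 0.237430·1.8727 + -0.024581·20.7896 = -0.0664  (JPMorgan)
  w_2 = 0.237430·5.8620 + -0.024581·36.5652 = 0.4930  (GE)
  w_3 = 0.237430·4.5017 + -0.024581·27.5556 = 0.3915  (Xerox)
  w_4 = 0.237430·1.6774 + -0.024581·17.3878 = -0.0291  (Chevron)
  w_5 = 0.237430·2.3163 + -0.024581·8.7097 = 0.3359  (Starbucks)
Σw_i=1.0000  μᵀw=0.1860
σ²=wᵀΣw=λ₁·μ_p+λ₂ = 0.237430·0.186 + -0.024581 = 0.019581 ≈ 0.0196


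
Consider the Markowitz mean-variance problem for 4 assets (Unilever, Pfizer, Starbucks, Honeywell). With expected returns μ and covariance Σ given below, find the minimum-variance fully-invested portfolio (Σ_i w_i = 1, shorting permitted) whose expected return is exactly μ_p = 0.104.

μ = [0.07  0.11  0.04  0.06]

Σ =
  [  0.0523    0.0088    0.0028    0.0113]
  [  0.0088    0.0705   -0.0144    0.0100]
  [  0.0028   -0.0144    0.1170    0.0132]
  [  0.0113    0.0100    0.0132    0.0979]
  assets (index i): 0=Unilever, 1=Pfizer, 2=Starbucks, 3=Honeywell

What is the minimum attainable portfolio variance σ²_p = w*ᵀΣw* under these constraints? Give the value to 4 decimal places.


0.0541

x=Σ⁻¹μ = [1.0015  1.4913  0.4697  0.2816]
y=Σ⁻¹𝟙 = [15.1172  13.3364  9.1642  5.8718]
a=μᵀx=0.269829  b=𝟙ᵀx=3.244079  c=𝟙ᵀy=43.489512  D=ac−b²=1.210700
λ₁=(c·0.104−b)/D = (43.489512·0.104−3.244079)/1.210700 = 1.056274
λ₂=(a−b·0.104)/D = (0.269829−3.244079·0.104)/1.210700 = -0.055798
w* = 1.056274·x + -0.055798·y:
  w_0 = 1.056274·1.0015 + -0.055798·15.1172 = 0.2144  (Unilever)
  w_1 = 1.056274·1.4913 + -0.055798·13.3364 = 0.8310  (Pfizer)
  w_2 = 1.056274·0.4697 + -0.055798·9.1642 = -0.0152  (Starbucks)
  w_3 = 1.056274·0.2816 + -0.055798·5.8718 = -0.0302  (Honeywell)
Σw_i=1.0000  μᵀw=0.1040
σ²=wᵀΣw=λ₁·μ_p+λ₂ = 1.056274·0.104 + -0.055798 = 0.054054 ≈ 0.0541


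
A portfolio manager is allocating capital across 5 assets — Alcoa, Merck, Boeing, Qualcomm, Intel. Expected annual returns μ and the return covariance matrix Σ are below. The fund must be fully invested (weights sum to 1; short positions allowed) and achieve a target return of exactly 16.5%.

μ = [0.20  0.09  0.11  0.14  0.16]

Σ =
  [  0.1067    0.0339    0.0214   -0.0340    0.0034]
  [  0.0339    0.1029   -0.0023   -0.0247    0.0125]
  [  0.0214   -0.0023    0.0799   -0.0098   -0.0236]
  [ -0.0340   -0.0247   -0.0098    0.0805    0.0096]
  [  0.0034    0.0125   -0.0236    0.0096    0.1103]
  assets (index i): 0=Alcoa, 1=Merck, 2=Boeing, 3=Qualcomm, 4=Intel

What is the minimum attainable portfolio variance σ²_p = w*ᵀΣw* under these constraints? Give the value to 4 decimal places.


0.0228

p=Σ⁻¹μ = [2.2205  0.7114  1.5693  2.9214  1.3830]
q=Σ⁻¹𝟙 = [8.9800  10.8900  15.6173  20.3697  9.1239]
a=μᵀp=1.311021  b=𝟙ᵀp=8.805588  c=𝟙ᵀq=64.980914  D=ac−b²=7.652944
λ₁=(c·0.165−b)/D = (64.980914·0.165−8.805588)/7.652944 = 0.250395
λ₂=(a−b·0.165)/D = (1.311021−8.805588·0.165)/7.652944 = -0.018542
w* = 0.250395·p + -0.018542·q:
  w_0 = 0.250395·2.2205 + -0.018542·8.9800 = 0.3895  (Alcoa)
  w_1 = 0.250395·0.7114 + -0.018542·10.8900 = -0.0238  (Merck)
  w_2 = 0.250395·1.5693 + -0.018542·15.6173 = 0.1034  (Boeing)
  w_3 = 0.250395·2.9214 + -0.018542·20.3697 = 0.3538  (Qualcomm)
  w_4 = 0.250395·1.3830 + -0.018542·9.1239 = 0.1771  (Intel)
Σw_i=1.0000  μᵀw=0.1650
σ²=wᵀΣw=λ₁·μ_p+λ₂ = 0.250395·0.165 + -0.018542 = 0.022773 ≈ 0.0228
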